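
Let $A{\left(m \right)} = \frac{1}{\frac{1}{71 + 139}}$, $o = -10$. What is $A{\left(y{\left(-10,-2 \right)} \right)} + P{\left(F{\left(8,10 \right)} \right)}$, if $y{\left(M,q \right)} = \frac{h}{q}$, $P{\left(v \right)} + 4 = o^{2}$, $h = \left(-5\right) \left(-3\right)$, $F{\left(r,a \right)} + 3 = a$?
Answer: $306$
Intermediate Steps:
$F{\left(r,a \right)} = -3 + a$
$h = 15$
$P{\left(v \right)} = 96$ ($P{\left(v \right)} = -4 + \left(-10\right)^{2} = -4 + 100 = 96$)
$y{\left(M,q \right)} = \frac{15}{q}$
$A{\left(m \right)} = 210$ ($A{\left(m \right)} = \frac{1}{\frac{1}{210}} = 210$)
$A{\left(y{\left(-10,-2 \right)} \right)} + P{\left(F{\left(8,10 \right)} \right)} = 210 + 96 = 306$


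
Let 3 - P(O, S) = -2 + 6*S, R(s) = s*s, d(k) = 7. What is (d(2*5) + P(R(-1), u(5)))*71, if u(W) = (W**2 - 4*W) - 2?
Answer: -426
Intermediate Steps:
u(W) = -2 + W**2 - 4*W
R(s) = s**2
P(O, S) = 5 - 6*S (P(O, S) = 3 - (-2 + 6*S) = 3 + (2 - 6*S) = 5 - 6*S)
(d(2*5) + P(R(-1), u(5)))*71 = (7 + (5 - 6*(-2 + 5**2 - 4*5)))*71 = (7 + (5 - 6*(-2 + 25 - 20)))*71 = (7 + (5 - 6*3))*71 = (7 + (5 - 18))*71 = (7 - 13)*71 = -6*71 = -426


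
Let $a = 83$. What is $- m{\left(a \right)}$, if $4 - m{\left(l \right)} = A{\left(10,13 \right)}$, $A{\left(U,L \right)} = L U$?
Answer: $126$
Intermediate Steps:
$m{\left(l \right)} = -126$ ($m{\left(l \right)} = 4 - 13 \cdot 10 = 4 - 130 = -126$)
$- m{\left(a \right)} = \left(-1\right) \left(-126\right) = 126$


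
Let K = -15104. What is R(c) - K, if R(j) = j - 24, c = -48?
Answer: 15032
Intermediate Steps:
R(j) = -24 + j
R(c) - K = (-24 - 48) - 1*(-15104) = -72 + 15104 = 15032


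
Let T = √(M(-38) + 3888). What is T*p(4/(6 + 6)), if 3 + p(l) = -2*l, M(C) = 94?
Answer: -11*√3982/3 ≈ -231.38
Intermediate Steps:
T = √3982 (T = √(94 + 3888) = √3982 ≈ 63.103)
p(l) = -3 - 2*l
T*p(4/(6 + 6)) = √3982*(-3 - 8/(6 + 6)) = √3982*(-3 - 8/12) = √3982*(-3 - 2*⅓) = √3982*(-3 - ⅔) = √3982*(-11/3) = -11*√3982/3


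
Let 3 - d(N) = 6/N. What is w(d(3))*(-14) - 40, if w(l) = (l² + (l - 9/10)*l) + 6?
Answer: -697/5 ≈ -139.40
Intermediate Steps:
d(N) = 3 - 6/N
w(l) = 6 + l² + l*(-9/10 + l) (w(l) = (l² + (l - 9*⅒)*l) + 6 = (l² + (l - 9/10)*l) + 6 = (l² + (-9/10 + l)*l) + 6 = (l² + l*(-9/10 + l)) + 6 = 6 + l² + l*(-9/10 + l))
w(d(3))*(-14) - 40 = (6 + 2*(3 - 6/3)² - 9*(3 - 6/3)/10)*(-14) - 40 = (6 + 2*(3 - 6*⅓)² - 9*(3 - 6*⅓)/10)*(-14) - 40 = (6 + 2*(3 - 2)² - 9*(3 - 2)/10)*(-14) - 40 = (6 + 2*1² - 9/10*1)*(-14) - 40 = (6 + 2*1 - 9/10)*(-14) - 40 = (6 + 2 - 9/10)*(-14) - 40 = (71/10)*(-14) - 40 = -497/5 - 40 = -697/5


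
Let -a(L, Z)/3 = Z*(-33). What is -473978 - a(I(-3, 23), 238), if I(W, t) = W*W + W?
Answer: -497540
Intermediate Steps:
I(W, t) = W + W**2 (I(W, t) = W**2 + W = W + W**2)
a(L, Z) = 99*Z (a(L, Z) = -3*Z*(-33) = -(-99)*Z = 99*Z)
-473978 - a(I(-3, 23), 238) = -473978 - 99*238 = -473978 - 1*23562 = -473978 - 23562 = -497540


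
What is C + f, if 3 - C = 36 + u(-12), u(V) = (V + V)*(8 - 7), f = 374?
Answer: 365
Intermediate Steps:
u(V) = 2*V (u(V) = (2*V)*1 = 2*V)
C = -9 (C = 3 - (36 + 2*(-12)) = 3 - (36 - 24) = 3 - 1*12 = 3 - 12 = -9)
C + f = -9 + 374 = 365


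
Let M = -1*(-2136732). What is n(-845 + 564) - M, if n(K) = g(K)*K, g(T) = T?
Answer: -2057771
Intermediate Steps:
n(K) = K² (n(K) = K*K = K²)
M = 2136732
n(-845 + 564) - M = (-845 + 564)² - 1*2136732 = (-281)² - 2136732 = 78961 - 2136732 = -2057771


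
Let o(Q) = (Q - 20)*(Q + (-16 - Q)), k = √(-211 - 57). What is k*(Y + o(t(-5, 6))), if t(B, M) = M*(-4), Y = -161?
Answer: 1086*I*√67 ≈ 8889.3*I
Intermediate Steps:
t(B, M) = -4*M
k = 2*I*√67 (k = √(-268) = 2*I*√67 ≈ 16.371*I)
o(Q) = 320 - 16*Q (o(Q) = (-20 + Q)*(-16) = 320 - 16*Q)
k*(Y + o(t(-5, 6))) = (2*I*√67)*(-161 + (320 - (-64)*6)) = (2*I*√67)*(-161 + (320 - 16*(-24))) = (2*I*√67)*(-161 + (320 + 384)) = (2*I*√67)*(-161 + 704) = (2*I*√67)*543 = 1086*I*√67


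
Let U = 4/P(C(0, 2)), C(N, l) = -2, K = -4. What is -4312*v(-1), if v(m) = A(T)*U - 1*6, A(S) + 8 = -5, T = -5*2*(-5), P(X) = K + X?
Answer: -34496/3 ≈ -11499.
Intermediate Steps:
P(X) = -4 + X
T = 50 (T = -10*(-5) = 50)
A(S) = -13 (A(S) = -8 - 5 = -13)
U = -⅔ (U = 4/(-4 - 2) = 4/(-6) = 4*(-⅙) = -⅔ ≈ -0.66667)
v(m) = 8/3 (v(m) = -13*(-⅔) - 1*6 = 26/3 - 6 = 8/3)
-4312*v(-1) = -4312*8/3 = -34496/3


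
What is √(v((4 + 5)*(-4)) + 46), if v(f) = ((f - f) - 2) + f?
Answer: 2*√2 ≈ 2.8284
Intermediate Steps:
v(f) = -2 + f (v(f) = (0 - 2) + f = -2 + f)
√(v((4 + 5)*(-4)) + 46) = √((-2 + (4 + 5)*(-4)) + 46) = √((-2 + 9*(-4)) + 46) = √((-2 - 36) + 46) = √(-38 + 46) = √8 = 2*√2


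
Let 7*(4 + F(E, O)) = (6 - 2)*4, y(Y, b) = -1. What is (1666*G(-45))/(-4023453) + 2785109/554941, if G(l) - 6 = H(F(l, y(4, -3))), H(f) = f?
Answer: 533418708697/106322811013 ≈ 5.0170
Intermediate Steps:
F(E, O) = -12/7 (F(E, O) = -4 + ((6 - 2)*4)/7 = -4 + (4*4)/7 = -4 + (1/7)*16 = -4 + 16/7 = -12/7)
G(l) = 30/7 (G(l) = 6 - 12/7 = 30/7)
(1666*G(-45))/(-4023453) + 2785109/554941 = (1666*(30/7))/(-4023453) + 2785109/554941 = 7140*(-1/4023453) + 2785109*(1/554941) = -340/191593 + 2785109/554941 = 533418708697/106322811013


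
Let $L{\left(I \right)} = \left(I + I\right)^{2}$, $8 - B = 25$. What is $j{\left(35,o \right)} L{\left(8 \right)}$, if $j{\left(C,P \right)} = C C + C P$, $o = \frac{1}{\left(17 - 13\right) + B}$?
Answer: $\frac{4067840}{13} \approx 3.1291 \cdot 10^{5}$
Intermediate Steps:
$B = -17$ ($B = 8 - 25 = -17$)
$o = - \frac{1}{13}$ ($o = \frac{1}{\left(17 - 13\right) - 17} = \frac{1}{4 - 17} = \frac{1}{-13} = - \frac{1}{13} \approx -0.076923$)
$L{\left(I \right)} = 4 I^{2}$ ($L{\left(I \right)} = \left(2 I\right)^{2} = 4 I^{2}$)
$j{\left(C,P \right)} = C^{2} + C P$
$j{\left(35,o \right)} L{\left(8 \right)} = 35 \left(35 - \frac{1}{13}\right) 4 \cdot 8^{2} = 35 \cdot \frac{454}{13} \cdot 4 \cdot 64 = \frac{15890}{13} \cdot 256 = \frac{4067840}{13}$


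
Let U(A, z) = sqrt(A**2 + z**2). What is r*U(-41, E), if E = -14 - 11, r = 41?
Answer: 41*sqrt(2306) ≈ 1968.9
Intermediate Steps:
E = -25
r*U(-41, E) = 41*sqrt((-41)**2 + (-25)**2) = 41*sqrt(1681 + 625) = 41*sqrt(2306)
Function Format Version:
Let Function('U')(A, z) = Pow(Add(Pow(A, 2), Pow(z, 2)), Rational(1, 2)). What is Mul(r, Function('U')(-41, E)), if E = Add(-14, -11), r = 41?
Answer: Mul(41, Pow(2306, Rational(1, 2))) ≈ 1968.9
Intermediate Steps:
E = -25
Mul(r, Function('U')(-41, E)) = Mul(41, Pow(Add(Pow(-41, 2), Pow(-25, 2)), Rational(1, 2))) = Mul(41, Pow(Add(1681, 625), Rational(1, 2))) = Mul(41, Pow(2306, Rational(1, 2)))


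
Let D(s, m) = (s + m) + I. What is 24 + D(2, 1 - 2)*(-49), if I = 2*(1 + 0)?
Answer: -123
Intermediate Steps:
I = 2 (I = 2*1 = 2)
D(s, m) = 2 + m + s (D(s, m) = (s + m) + 2 = (m + s) + 2 = 2 + m + s)
24 + D(2, 1 - 2)*(-49) = 24 + (2 + (1 - 2) + 2)*(-49) = 24 + (2 - 1 + 2)*(-49) = 24 + 3*(-49) = 24 - 147 = -123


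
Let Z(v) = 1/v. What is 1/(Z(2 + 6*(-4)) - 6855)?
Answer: -22/150811 ≈ -0.00014588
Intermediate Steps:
1/(Z(2 + 6*(-4)) - 6855) = 1/(1/(2 + 6*(-4)) - 6855) = 1/(1/(2 - 24) - 6855) = 1/(1/(-22) - 6855) = 1/(-1/22 - 6855) = 1/(-150811/22) = -22/150811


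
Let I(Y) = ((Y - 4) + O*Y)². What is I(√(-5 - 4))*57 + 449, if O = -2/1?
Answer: 848 + 1368*I ≈ 848.0 + 1368.0*I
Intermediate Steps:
O = -2 (O = -2*1 = -2)
I(Y) = (-4 - Y)² (I(Y) = ((Y - 4) - 2*Y)² = ((-4 + Y) - 2*Y)² = (-4 - Y)²)
I(√(-5 - 4))*57 + 449 = (4 + √(-5 - 4))²*57 + 449 = (4 + √(-9))²*57 + 449 = (4 + 3*I)²*57 + 449 = 57*(4 + 3*I)² + 449 = 449 + 57*(4 + 3*I)²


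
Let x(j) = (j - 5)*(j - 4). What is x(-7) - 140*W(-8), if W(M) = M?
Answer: 1252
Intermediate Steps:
x(j) = (-5 + j)*(-4 + j)
x(-7) - 140*W(-8) = (20 + (-7)² - 9*(-7)) - 140*(-8) = (20 + 49 + 63) + 1120 = 132 + 1120 = 1252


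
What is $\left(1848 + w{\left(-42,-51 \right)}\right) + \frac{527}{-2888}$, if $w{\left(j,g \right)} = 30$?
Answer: $\frac{5423137}{2888} \approx 1877.8$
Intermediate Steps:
$\left(1848 + w{\left(-42,-51 \right)}\right) + \frac{527}{-2888} = \left(1848 + 30\right) + \frac{527}{-2888} = 1878 + 527 \left(- \frac{1}{2888}\right) = 1878 - \frac{527}{2888} = \frac{5423137}{2888}$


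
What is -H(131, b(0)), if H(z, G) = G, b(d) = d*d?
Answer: 0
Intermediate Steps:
b(d) = d²
-H(131, b(0)) = -1*0² = -1*0 = 0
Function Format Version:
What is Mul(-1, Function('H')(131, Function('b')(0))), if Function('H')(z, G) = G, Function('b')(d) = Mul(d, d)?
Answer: 0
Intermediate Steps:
Function('b')(d) = Pow(d, 2)
Mul(-1, Function('H')(131, Function('b')(0))) = Mul(-1, Pow(0, 2)) = Mul(-1, 0) = 0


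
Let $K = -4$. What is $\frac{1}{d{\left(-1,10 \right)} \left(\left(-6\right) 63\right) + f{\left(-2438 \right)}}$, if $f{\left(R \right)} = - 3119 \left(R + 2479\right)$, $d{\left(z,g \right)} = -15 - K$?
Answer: $- \frac{1}{123721} \approx -8.0827 \cdot 10^{-6}$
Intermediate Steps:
$d{\left(z,g \right)} = -11$ ($d{\left(z,g \right)} = -15 - -4 = -15 + 4 = -11$)
$f{\left(R \right)} = -7732001 - 3119 R$ ($f{\left(R \right)} = - 3119 \left(2479 + R\right) = -7732001 - 3119 R$)
$\frac{1}{d{\left(-1,10 \right)} \left(\left(-6\right) 63\right) + f{\left(-2438 \right)}} = \frac{1}{- 11 \left(\left(-6\right) 63\right) - 127879} = \frac{1}{\left(-11\right) \left(-378\right) + \left(-7732001 + 7604122\right)} = \frac{1}{4158 - 127879} = \frac{1}{-123721} = - \frac{1}{123721}$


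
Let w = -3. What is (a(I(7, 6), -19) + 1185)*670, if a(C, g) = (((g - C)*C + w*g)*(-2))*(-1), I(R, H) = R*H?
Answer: -2562750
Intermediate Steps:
I(R, H) = H*R
a(C, g) = -6*g + 2*C*(g - C) (a(C, g) = (((g - C)*C - 3*g)*(-2))*(-1) = ((C*(g - C) - 3*g)*(-2))*(-1) = ((-3*g + C*(g - C))*(-2))*(-1) = (6*g - 2*C*(g - C))*(-1) = -6*g + 2*C*(g - C))
(a(I(7, 6), -19) + 1185)*670 = ((-6*(-19) - 2*(6*7)² + 2*(6*7)*(-19)) + 1185)*670 = ((114 - 2*42² + 2*42*(-19)) + 1185)*670 = ((114 - 2*1764 - 1596) + 1185)*670 = ((114 - 3528 - 1596) + 1185)*670 = (-5010 + 1185)*670 = -3825*670 = -2562750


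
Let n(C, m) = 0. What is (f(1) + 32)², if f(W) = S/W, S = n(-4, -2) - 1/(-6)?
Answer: 37249/36 ≈ 1034.7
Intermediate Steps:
S = ⅙ (S = 0 - 1/(-6) = 0 - (-1)/6 = 0 - 1*(-⅙) = 0 + ⅙ = ⅙ ≈ 0.16667)
f(W) = 1/(6*W)
(f(1) + 32)² = ((⅙)/1 + 32)² = ((⅙)*1 + 32)² = (⅙ + 32)² = (193/6)² = 37249/36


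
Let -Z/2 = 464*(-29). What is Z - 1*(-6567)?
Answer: 33479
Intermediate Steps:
Z = 26912 (Z = -928*(-29) = -2*(-13456) = 26912)
Z - 1*(-6567) = 26912 - 1*(-6567) = 26912 + 6567 = 33479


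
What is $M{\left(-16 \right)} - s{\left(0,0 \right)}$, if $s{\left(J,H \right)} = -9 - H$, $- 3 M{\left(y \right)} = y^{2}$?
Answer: $- \frac{229}{3} \approx -76.333$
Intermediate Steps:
$M{\left(y \right)} = - \frac{y^{2}}{3}$
$M{\left(-16 \right)} - s{\left(0,0 \right)} = - \frac{\left(-16\right)^{2}}{3} - \left(-9 - 0\right) = \left(- \frac{1}{3}\right) 256 - \left(-9 + 0\right) = - \frac{256}{3} - -9 = - \frac{256}{3} + 9 = - \frac{229}{3}$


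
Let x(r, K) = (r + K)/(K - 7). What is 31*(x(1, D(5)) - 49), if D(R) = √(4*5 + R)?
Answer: -1612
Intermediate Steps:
D(R) = √(20 + R)
x(r, K) = (K + r)/(-7 + K)
31*(x(1, D(5)) - 49) = 31*((√(20 + 5) + 1)/(-7 + √(20 + 5)) - 49) = 31*((√25 + 1)/(-7 + √25) - 49) = 31*((5 + 1)/(-7 + 5) - 49) = 31*(6/(-2) - 49) = 31*(-½*6 - 49) = 31*(-3 - 49) = 31*(-52) = -1612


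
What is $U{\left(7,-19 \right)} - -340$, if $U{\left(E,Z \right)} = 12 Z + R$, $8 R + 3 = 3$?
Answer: $112$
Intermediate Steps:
$R = 0$ ($R = - \frac{3}{8} + \frac{1}{8} \cdot 3 = - \frac{3}{8} + \frac{3}{8} = 0$)
$U{\left(E,Z \right)} = 12 Z$ ($U{\left(E,Z \right)} = 12 Z + 0 = 12 Z$)
$U{\left(7,-19 \right)} - -340 = 12 \left(-19\right) - -340 = -228 + 340 = 112$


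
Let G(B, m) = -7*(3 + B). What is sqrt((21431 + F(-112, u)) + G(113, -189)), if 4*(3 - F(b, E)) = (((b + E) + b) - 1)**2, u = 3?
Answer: sqrt(8301) ≈ 91.110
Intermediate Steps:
F(b, E) = 3 - (-1 + E + 2*b)**2/4 (F(b, E) = 3 - (((b + E) + b) - 1)**2/4 = 3 - (((E + b) + b) - 1)**2/4 = 3 - ((E + 2*b) - 1)**2/4 = 3 - (-1 + E + 2*b)**2/4)
G(B, m) = -21 - 7*B
sqrt((21431 + F(-112, u)) + G(113, -189)) = sqrt((21431 + (3 - (-1 + 3 + 2*(-112))**2/4)) + (-21 - 7*113)) = sqrt((21431 + (3 - (-1 + 3 - 224)**2/4)) + (-21 - 791)) = sqrt((21431 + (3 - 1/4*(-222)**2)) - 812) = sqrt((21431 + (3 - 1/4*49284)) - 812) = sqrt((21431 + (3 - 12321)) - 812) = sqrt((21431 - 12318) - 812) = sqrt(9113 - 812) = sqrt(8301)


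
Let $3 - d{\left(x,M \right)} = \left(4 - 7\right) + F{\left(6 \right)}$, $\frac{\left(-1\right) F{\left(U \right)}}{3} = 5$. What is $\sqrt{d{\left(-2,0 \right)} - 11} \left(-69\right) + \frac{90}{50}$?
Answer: $\frac{9}{5} - 69 \sqrt{10} \approx -216.4$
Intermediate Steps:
$F{\left(U \right)} = -15$ ($F{\left(U \right)} = \left(-3\right) 5 = -15$)
$d{\left(x,M \right)} = 21$ ($d{\left(x,M \right)} = 3 - \left(\left(4 - 7\right) - 15\right) = 3 - \left(-3 - 15\right) = 3 - -18 = 3 + 18 = 21$)
$\sqrt{d{\left(-2,0 \right)} - 11} \left(-69\right) + \frac{90}{50} = \sqrt{21 - 11} \left(-69\right) + \frac{90}{50} = \sqrt{10} \left(-69\right) + 90 \cdot \frac{1}{50} = - 69 \sqrt{10} + \frac{9}{5} = \frac{9}{5} - 69 \sqrt{10}$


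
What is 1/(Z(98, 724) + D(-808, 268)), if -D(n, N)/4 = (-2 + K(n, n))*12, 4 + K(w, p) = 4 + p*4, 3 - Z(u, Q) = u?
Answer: 1/155137 ≈ 6.4459e-6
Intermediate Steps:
Z(u, Q) = 3 - u
K(w, p) = 4*p (K(w, p) = -4 + (4 + p*4) = -4 + (4 + 4*p) = 4*p)
D(n, N) = 96 - 192*n (D(n, N) = -4*(-2 + 4*n)*12 = -4*(-24 + 48*n) = 96 - 192*n)
1/(Z(98, 724) + D(-808, 268)) = 1/((3 - 1*98) + (96 - 192*(-808))) = 1/((3 - 98) + (96 + 155136)) = 1/(-95 + 155232) = 1/155137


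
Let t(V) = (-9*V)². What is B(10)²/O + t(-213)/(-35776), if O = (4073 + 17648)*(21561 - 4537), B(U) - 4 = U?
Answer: -216660429655/2109245632 ≈ -102.72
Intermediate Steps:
t(V) = 81*V²
B(U) = 4 + U
O = 369778304 (O = 21721*17024 = 369778304)
B(10)²/O + t(-213)/(-35776) = (4 + 10)²/369778304 + (81*(-213)²)/(-35776) = 14²*(1/369778304) + (81*45369)*(-1/35776) = 196*(1/369778304) + 3674889*(-1/35776) = 1/1886624 - 3674889/35776 = -216660429655/2109245632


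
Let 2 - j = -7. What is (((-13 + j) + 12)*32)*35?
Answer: 8960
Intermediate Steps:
j = 9 (j = 2 - 1*(-7) = 2 + 7 = 9)
(((-13 + j) + 12)*32)*35 = (((-13 + 9) + 12)*32)*35 = ((-4 + 12)*32)*35 = (8*32)*35 = 256*35 = 8960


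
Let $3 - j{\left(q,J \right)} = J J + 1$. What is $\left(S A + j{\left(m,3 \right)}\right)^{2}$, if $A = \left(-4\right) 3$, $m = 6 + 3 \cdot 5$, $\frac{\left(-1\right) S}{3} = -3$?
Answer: $13225$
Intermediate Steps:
$S = 9$ ($S = \left(-3\right) \left(-3\right) = 9$)
$m = 21$ ($m = 6 + 15 = 21$)
$A = -12$
$j{\left(q,J \right)} = 2 - J^{2}$ ($j{\left(q,J \right)} = 3 - \left(J J + 1\right) = 3 - \left(J^{2} + 1\right) = 3 - \left(1 + J^{2}\right) = 2 - J^{2}$)
$\left(S A + j{\left(m,3 \right)}\right)^{2} = \left(9 \left(-12\right) + \left(2 - 3^{2}\right)\right)^{2} = \left(-108 + \left(2 - 9\right)\right)^{2} = \left(-108 - 7\right)^{2} = \left(-115\right)^{2} = 13225$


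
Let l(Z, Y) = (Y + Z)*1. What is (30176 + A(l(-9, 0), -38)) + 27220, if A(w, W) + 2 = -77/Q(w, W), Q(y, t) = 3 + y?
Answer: 344441/6 ≈ 57407.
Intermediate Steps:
l(Z, Y) = Y + Z
A(w, W) = -2 - 77/(3 + w)
(30176 + A(l(-9, 0), -38)) + 27220 = (30176 + (-83 - 2*(0 - 9))/(3 + (0 - 9))) + 27220 = (30176 + (-83 - 2*(-9))/(3 - 9)) + 27220 = (30176 + (-83 + 18)/(-6)) + 27220 = (30176 - 1/6*(-65)) + 27220 = (30176 + 65/6) + 27220 = 181121/6 + 27220 = 344441/6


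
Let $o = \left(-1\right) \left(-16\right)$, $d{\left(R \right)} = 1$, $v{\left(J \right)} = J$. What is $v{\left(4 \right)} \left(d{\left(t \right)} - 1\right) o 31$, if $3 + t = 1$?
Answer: $0$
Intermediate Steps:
$t = -2$ ($t = -3 + 1 = -2$)
$o = 16$
$v{\left(4 \right)} \left(d{\left(t \right)} - 1\right) o 31 = 4 \left(1 - 1\right) 16 \cdot 31 = 4 \cdot 0 \cdot 16 \cdot 31 = 0 \cdot 16 \cdot 31 = 0 \cdot 31 = 0$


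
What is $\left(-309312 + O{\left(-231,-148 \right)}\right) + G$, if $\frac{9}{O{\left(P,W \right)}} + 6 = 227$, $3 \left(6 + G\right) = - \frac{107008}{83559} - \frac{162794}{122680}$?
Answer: $- \frac{1051131111519735523}{3398212506780} \approx -3.0932 \cdot 10^{5}$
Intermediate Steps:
$G = - \frac{105624485723}{15376527180}$ ($G = -6 + \frac{- \frac{107008}{83559} - \frac{162794}{122680}}{3} = -6 + \frac{\left(-107008\right) \frac{1}{83559} - \frac{81397}{61340}}{3} = -6 + \frac{- \frac{107008}{83559} - \frac{81397}{61340}}{3} = -6 + \frac{1}{3} \left(- \frac{13365322643}{5125509060}\right) = -6 - \frac{13365322643}{15376527180} = - \frac{105624485723}{15376527180} \approx -6.8692$)
$O{\left(P,W \right)} = \frac{9}{221}$ ($O{\left(P,W \right)} = \frac{9}{-6 + 227} = \frac{9}{221}$)
$\left(-309312 + O{\left(-231,-148 \right)}\right) + G = \left(-309312 + \frac{9}{221}\right) - \frac{105624485723}{15376527180} = - \frac{68357943}{221} - \frac{105624485723}{15376527180} = - \frac{1051131111519735523}{3398212506780}$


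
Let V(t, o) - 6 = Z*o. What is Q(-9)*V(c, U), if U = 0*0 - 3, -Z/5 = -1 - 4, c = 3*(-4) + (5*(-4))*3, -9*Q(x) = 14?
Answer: 322/3 ≈ 107.33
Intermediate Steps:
Q(x) = -14/9 (Q(x) = -⅑*14 = -14/9)
c = -72 (c = -12 - 20*3 = -12 - 60 = -72)
Z = 25 (Z = -5*(-1 - 4) = -5*(-5) = 25)
U = -3 (U = 0 - 3 = -3)
V(t, o) = 6 + 25*o
Q(-9)*V(c, U) = -14*(6 + 25*(-3))/9 = -14*(6 - 75)/9 = -14/9*(-69) = 322/3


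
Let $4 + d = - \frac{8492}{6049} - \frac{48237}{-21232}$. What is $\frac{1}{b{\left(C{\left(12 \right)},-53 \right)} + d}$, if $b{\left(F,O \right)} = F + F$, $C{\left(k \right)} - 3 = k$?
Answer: $\frac{128432368}{3450725037} \approx 0.037219$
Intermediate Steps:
$C{\left(k \right)} = 3 + k$
$b{\left(F,O \right)} = 2 F$
$d = - \frac{402246003}{128432368}$ ($d = -4 - \left(- \frac{48237}{21232} + \frac{8492}{6049}\right) = -4 - - \frac{111483469}{128432368} = -4 + \left(- \frac{8492}{6049} + \frac{48237}{21232}\right) = -4 + \frac{111483469}{128432368} = - \frac{402246003}{128432368} \approx -3.132$)
$\frac{1}{b{\left(C{\left(12 \right)},-53 \right)} + d} = \frac{1}{2 \left(3 + 12\right) - \frac{402246003}{128432368}} = \frac{1}{2 \cdot 15 - \frac{402246003}{128432368}} = \frac{1}{30 - \frac{402246003}{128432368}} = \frac{1}{\frac{3450725037}{128432368}} = \frac{128432368}{3450725037}$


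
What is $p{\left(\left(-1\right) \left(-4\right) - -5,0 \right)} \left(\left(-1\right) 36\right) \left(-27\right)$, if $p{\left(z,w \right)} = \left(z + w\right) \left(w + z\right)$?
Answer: $78732$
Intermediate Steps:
$p{\left(z,w \right)} = \left(w + z\right)^{2}$ ($p{\left(z,w \right)} = \left(w + z\right) \left(w + z\right) = \left(w + z\right)^{2}$)
$p{\left(\left(-1\right) \left(-4\right) - -5,0 \right)} \left(\left(-1\right) 36\right) \left(-27\right) = \left(0 - -9\right)^{2} \left(\left(-1\right) 36\right) \left(-27\right) = \left(0 + \left(4 + 5\right)\right)^{2} \left(-36\right) \left(-27\right) = \left(0 + 9\right)^{2} \left(-36\right) \left(-27\right) = 9^{2} \left(-36\right) \left(-27\right) = 81 \left(-36\right) \left(-27\right) = \left(-2916\right) \left(-27\right) = 78732$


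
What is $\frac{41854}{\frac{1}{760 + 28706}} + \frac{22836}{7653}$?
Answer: $\frac{3146071685776}{2551} \approx 1.2333 \cdot 10^{9}$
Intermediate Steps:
$\frac{41854}{\frac{1}{760 + 28706}} + \frac{22836}{7653} = \frac{41854}{\frac{1}{29466}} + 22836 \cdot \frac{1}{7653} = 41854 \frac{1}{\frac{1}{29466}} + \frac{7612}{2551} = 41854 \cdot 29466 + \frac{7612}{2551} = 1233269964 + \frac{7612}{2551} = \frac{3146071685776}{2551}$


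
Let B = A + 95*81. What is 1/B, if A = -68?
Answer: 1/7627 ≈ 0.00013111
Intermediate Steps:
B = 7627 (B = -68 + 95*81 = -68 + 7695 = 7627)
1/B = 1/7627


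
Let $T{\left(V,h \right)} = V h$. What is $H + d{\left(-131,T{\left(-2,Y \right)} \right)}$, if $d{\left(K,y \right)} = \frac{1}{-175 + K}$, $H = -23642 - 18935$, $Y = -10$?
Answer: $- \frac{13028563}{306} \approx -42577.0$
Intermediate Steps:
$H = -42577$
$H + d{\left(-131,T{\left(-2,Y \right)} \right)} = -42577 + \frac{1}{-175 - 131} = -42577 + \frac{1}{-306} = -42577 - \frac{1}{306} = - \frac{13028563}{306}$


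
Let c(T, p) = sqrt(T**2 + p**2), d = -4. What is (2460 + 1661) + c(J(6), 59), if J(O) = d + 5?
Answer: 4121 + sqrt(3482) ≈ 4180.0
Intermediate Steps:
J(O) = 1 (J(O) = -4 + 5 = 1)
(2460 + 1661) + c(J(6), 59) = (2460 + 1661) + sqrt(1**2 + 59**2) = 4121 + sqrt(1 + 3481) = 4121 + sqrt(3482)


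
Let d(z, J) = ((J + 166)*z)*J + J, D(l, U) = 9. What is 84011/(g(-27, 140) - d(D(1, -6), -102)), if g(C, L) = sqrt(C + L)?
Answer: 4944383394/3463793203 - 84011*sqrt(113)/3463793203 ≈ 1.4272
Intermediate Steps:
d(z, J) = J + J*z*(166 + J) (d(z, J) = ((166 + J)*z)*J + J = (z*(166 + J))*J + J = J*z*(166 + J) + J = J + J*z*(166 + J))
84011/(g(-27, 140) - d(D(1, -6), -102)) = 84011/(sqrt(-27 + 140) - (-102)*(1 + 166*9 - 102*9)) = 84011/(sqrt(113) - (-102)*(1 + 1494 - 918)) = 84011/(sqrt(113) - (-102)*577) = 84011/(sqrt(113) - 1*(-58854)) = 84011/(sqrt(113) + 58854) = 84011/(58854 + sqrt(113))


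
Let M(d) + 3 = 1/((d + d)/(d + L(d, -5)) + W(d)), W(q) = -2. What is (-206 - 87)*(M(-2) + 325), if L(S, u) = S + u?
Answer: -1318207/14 ≈ -94158.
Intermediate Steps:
M(d) = -3 + 1/(-2 + 2*d/(-5 + 2*d)) (M(d) = -3 + 1/((d + d)/(d + (d - 5)) - 2) = -3 + 1/((2*d)/(d + (-5 + d)) - 2) = -3 + 1/((2*d)/(-5 + 2*d) - 2) = -3 + 1/(2*d/(-5 + 2*d) - 2) = -3 + 1/(-2 + 2*d/(-5 + 2*d)))
(-206 - 87)*(M(-2) + 325) = (-206 - 87)*((-35 + 8*(-2))/(2*(5 - 1*(-2))) + 325) = -293*((-35 - 16)/(2*(5 + 2)) + 325) = -293*((½)*(-51)/7 + 325) = -293*((½)*(⅐)*(-51) + 325) = -293*(-51/14 + 325) = -293*4499/14 = -1318207/14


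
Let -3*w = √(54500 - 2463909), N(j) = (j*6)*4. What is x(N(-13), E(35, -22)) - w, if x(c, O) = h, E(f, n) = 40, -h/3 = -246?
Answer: 738 + I*√2409409/3 ≈ 738.0 + 517.41*I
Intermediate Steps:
h = 738 (h = -3*(-246) = 738)
N(j) = 24*j (N(j) = (6*j)*4 = 24*j)
x(c, O) = 738
w = -I*√2409409/3 (w = -√(54500 - 2463909)/3 = -I*√2409409/3 ≈ -517.41*I)
x(N(-13), E(35, -22)) - w = 738 - (-1)*I*√2409409/3 = 738 + I*√2409409/3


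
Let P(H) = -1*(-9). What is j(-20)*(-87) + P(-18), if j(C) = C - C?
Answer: 9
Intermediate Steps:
P(H) = 9
j(C) = 0
j(-20)*(-87) + P(-18) = 0*(-87) + 9 = 0 + 9 = 9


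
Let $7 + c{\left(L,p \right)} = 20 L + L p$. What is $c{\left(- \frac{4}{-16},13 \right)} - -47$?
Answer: $\frac{193}{4} \approx 48.25$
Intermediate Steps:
$c{\left(L,p \right)} = -7 + 20 L + L p$ ($c{\left(L,p \right)} = -7 + \left(20 L + L p\right) = -7 + 20 L + L p$)
$c{\left(- \frac{4}{-16},13 \right)} - -47 = \left(-7 + 20 \left(- \frac{4}{-16}\right) + - \frac{4}{-16} \cdot 13\right) - -47 = \left(-7 + 20 \left(\left(-4\right) \left(- \frac{1}{16}\right)\right) + \left(-4\right) \left(- \frac{1}{16}\right) 13\right) + 47 = \left(-7 + 20 \cdot \frac{1}{4} + \frac{1}{4} \cdot 13\right) + 47 = \left(-7 + 5 + \frac{13}{4}\right) + 47 = \frac{5}{4} + 47 = \frac{193}{4}$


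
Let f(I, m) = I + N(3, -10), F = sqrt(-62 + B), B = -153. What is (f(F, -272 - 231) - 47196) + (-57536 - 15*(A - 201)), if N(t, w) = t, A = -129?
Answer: -99779 + I*sqrt(215) ≈ -99779.0 + 14.663*I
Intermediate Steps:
F = I*sqrt(215) (F = sqrt(-62 - 153) = sqrt(-215) = I*sqrt(215) ≈ 14.663*I)
f(I, m) = 3 + I (f(I, m) = I + 3 = 3 + I)
(f(F, -272 - 231) - 47196) + (-57536 - 15*(A - 201)) = ((3 + I*sqrt(215)) - 47196) + (-57536 - 15*(-129 - 201)) = (-47193 + I*sqrt(215)) + (-57536 - 15*(-330)) = (-47193 + I*sqrt(215)) + (-57536 + 4950) = (-47193 + I*sqrt(215)) - 52586 = -99779 + I*sqrt(215)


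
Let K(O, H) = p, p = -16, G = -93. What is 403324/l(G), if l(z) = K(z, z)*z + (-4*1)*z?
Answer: 100831/465 ≈ 216.84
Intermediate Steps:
K(O, H) = -16
l(z) = -20*z (l(z) = -16*z + (-4*1)*z = -16*z - 4*z = -20*z)
403324/l(G) = 403324/((-20*(-93))) = 403324/1860 = 403324*(1/1860) = 100831/465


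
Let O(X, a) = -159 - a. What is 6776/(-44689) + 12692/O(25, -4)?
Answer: -568243068/6926795 ≈ -82.036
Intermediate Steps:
6776/(-44689) + 12692/O(25, -4) = 6776/(-44689) + 12692/(-159 - 1*(-4)) = 6776*(-1/44689) + 12692/(-159 + 4) = -6776/44689 + 12692/(-155) = -6776/44689 + 12692*(-1/155) = -6776/44689 - 12692/155 = -568243068/6926795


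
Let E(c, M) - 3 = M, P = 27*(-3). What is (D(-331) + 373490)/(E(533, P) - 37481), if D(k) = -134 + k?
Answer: -373025/37559 ≈ -9.9317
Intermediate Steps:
P = -81
E(c, M) = 3 + M
(D(-331) + 373490)/(E(533, P) - 37481) = ((-134 - 331) + 373490)/((3 - 81) - 37481) = (-465 + 373490)/(-78 - 37481) = 373025/(-37559) = 373025*(-1/37559) = -373025/37559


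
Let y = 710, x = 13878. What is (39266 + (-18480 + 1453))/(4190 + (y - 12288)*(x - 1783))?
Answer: -2471/15559080 ≈ -0.00015881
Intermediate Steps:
(39266 + (-18480 + 1453))/(4190 + (y - 12288)*(x - 1783)) = (39266 + (-18480 + 1453))/(4190 + (710 - 12288)*(13878 - 1783)) = (39266 - 17027)/(4190 - 11578*12095) = 22239/(4190 - 140035910) = 22239/(-140031720) = 22239*(-1/140031720) = -2471/15559080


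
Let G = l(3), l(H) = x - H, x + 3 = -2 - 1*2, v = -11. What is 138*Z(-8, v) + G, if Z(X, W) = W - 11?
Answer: -3046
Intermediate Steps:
x = -7 (x = -3 + (-2 - 1*2) = -3 + (-2 - 2) = -3 - 4 = -7)
Z(X, W) = -11 + W
l(H) = -7 - H
G = -10 (G = -7 - 1*3 = -7 - 3 = -10)
138*Z(-8, v) + G = 138*(-11 - 11) - 10 = 138*(-22) - 10 = -3036 - 10 = -3046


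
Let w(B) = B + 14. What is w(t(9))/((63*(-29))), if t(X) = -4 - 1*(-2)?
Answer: -4/609 ≈ -0.0065681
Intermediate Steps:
t(X) = -2 (t(X) = -4 + 2 = -2)
w(B) = 14 + B
w(t(9))/((63*(-29))) = (14 - 2)/((63*(-29))) = 12/(-1827) = 12*(-1/1827) = -4/609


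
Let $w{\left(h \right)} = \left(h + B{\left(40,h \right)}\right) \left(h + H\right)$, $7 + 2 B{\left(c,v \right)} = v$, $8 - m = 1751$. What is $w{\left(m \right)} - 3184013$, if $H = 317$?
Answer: $549255$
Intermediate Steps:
$m = -1743$ ($m = 8 - 1751 = -1743$)
$B{\left(c,v \right)} = - \frac{7}{2} + \frac{v}{2}$
$w{\left(h \right)} = \left(317 + h\right) \left(- \frac{7}{2} + \frac{3 h}{2}\right)$ ($w{\left(h \right)} = \left(h + \left(- \frac{7}{2} + \frac{h}{2}\right)\right) \left(h + 317\right) = \left(- \frac{7}{2} + \frac{3 h}{2}\right) \left(317 + h\right) = \left(317 + h\right) \left(- \frac{7}{2} + \frac{3 h}{2}\right)$)
$w{\left(m \right)} - 3184013 = \left(- \frac{2219}{2} + 472 \left(-1743\right) + \frac{3 \left(-1743\right)^{2}}{2}\right) - 3184013 = \left(- \frac{2219}{2} - 822696 + \frac{3}{2} \cdot 3038049\right) - 3184013 = \left(- \frac{2219}{2} - 822696 + \frac{9114147}{2}\right) - 3184013 = 3733268 - 3184013 = 549255$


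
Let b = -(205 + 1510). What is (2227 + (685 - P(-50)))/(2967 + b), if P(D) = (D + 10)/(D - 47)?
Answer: 70606/30361 ≈ 2.3256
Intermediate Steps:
b = -1715 (b = -1*1715 = -1715)
P(D) = (10 + D)/(-47 + D)
(2227 + (685 - P(-50)))/(2967 + b) = (2227 + (685 - (10 - 50)/(-47 - 50)))/(2967 - 1715) = (2227 + (685 - (-40)/(-97)))/1252 = (2227 + (685 - (-1)*(-40)/97))*(1/1252) = (2227 + (685 - 1*40/97))*(1/1252) = (2227 + (685 - 40/97))*(1/1252) = (2227 + 66405/97)*(1/1252) = (282424/97)*(1/1252) = 70606/30361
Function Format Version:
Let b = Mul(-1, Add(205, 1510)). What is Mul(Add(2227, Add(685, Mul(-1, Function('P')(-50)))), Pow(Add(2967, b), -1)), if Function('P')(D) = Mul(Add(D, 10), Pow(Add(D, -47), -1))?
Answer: Rational(70606, 30361) ≈ 2.3256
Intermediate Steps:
b = -1715 (b = Mul(-1, 1715) = -1715)
Function('P')(D) = Mul(Pow(Add(-47, D), -1), Add(10, D)) (Function('P')(D) = Mul(Add(10, D), Pow(Add(-47, D), -1)) = Mul(Pow(Add(-47, D), -1), Add(10, D)))
Mul(Add(2227, Add(685, Mul(-1, Function('P')(-50)))), Pow(Add(2967, b), -1)) = Mul(Add(2227, Add(685, Mul(-1, Mul(Pow(Add(-47, -50), -1), Add(10, -50))))), Pow(Add(2967, -1715), -1)) = Mul(Add(2227, Add(685, Mul(-1, Mul(Pow(-97, -1), -40)))), Pow(1252, -1)) = Mul(Add(2227, Add(685, Mul(-1, Mul(Rational(-1, 97), -40)))), Rational(1, 1252)) = Mul(Add(2227, Add(685, Mul(-1, Rational(40, 97)))), Rational(1, 1252)) = Mul(Add(2227, Add(685, Rational(-40, 97))), Rational(1, 1252)) = Mul(Add(2227, Rational(66405, 97)), Rational(1, 1252)) = Mul(Rational(282424, 97), Rational(1, 1252)) = Rational(70606, 30361)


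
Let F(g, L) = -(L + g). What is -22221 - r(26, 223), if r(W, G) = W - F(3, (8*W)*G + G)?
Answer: -68857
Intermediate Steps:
F(g, L) = -L - g
r(W, G) = 3 + G + W + 8*G*W (r(W, G) = W - (-((8*W)*G + G) - 1*3) = W - (-(8*G*W + G) - 3) = W - (-(G + 8*G*W) - 3) = W - ((-G - 8*G*W) - 3) = W - (-3 - G - 8*G*W) = W + (3 + G + 8*G*W) = 3 + G + W + 8*G*W)
-22221 - r(26, 223) = -22221 - (3 + 26 + 223*(1 + 8*26)) = -22221 - (3 + 26 + 223*(1 + 208)) = -22221 - (3 + 26 + 223*209) = -22221 - (3 + 26 + 46607) = -22221 - 1*46636 = -22221 - 46636 = -68857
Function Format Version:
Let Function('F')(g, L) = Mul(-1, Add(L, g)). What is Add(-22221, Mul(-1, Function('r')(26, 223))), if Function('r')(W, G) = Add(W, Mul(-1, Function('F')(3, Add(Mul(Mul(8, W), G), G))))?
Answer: -68857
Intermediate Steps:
Function('F')(g, L) = Add(Mul(-1, L), Mul(-1, g))
Function('r')(W, G) = Add(3, G, W, Mul(8, G, W)) (Function('r')(W, G) = Add(W, Mul(-1, Add(Mul(-1, Add(Mul(Mul(8, W), G), G)), Mul(-1, 3)))) = Add(W, Mul(-1, Add(Mul(-1, Add(Mul(8, G, W), G)), -3))) = Add(W, Mul(-1, Add(Mul(-1, Add(G, Mul(8, G, W))), -3))) = Add(W, Mul(-1, Add(Add(Mul(-1, G), Mul(-8, G, W)), -3))) = Add(W, Mul(-1, Add(-3, Mul(-1, G), Mul(-8, G, W)))) = Add(W, Add(3, G, Mul(8, G, W))) = Add(3, G, W, Mul(8, G, W)))
Add(-22221, Mul(-1, Function('r')(26, 223))) = Add(-22221, Mul(-1, Add(3, 26, Mul(223, Add(1, Mul(8, 26)))))) = Add(-22221, Mul(-1, Add(3, 26, Mul(223, Add(1, 208))))) = Add(-22221, Mul(-1, Add(3, 26, Mul(223, 209)))) = Add(-22221, Mul(-1, Add(3, 26, 46607))) = Add(-22221, Mul(-1, 46636)) = Add(-22221, -46636) = -68857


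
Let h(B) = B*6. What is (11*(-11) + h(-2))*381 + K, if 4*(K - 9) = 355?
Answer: -202301/4 ≈ -50575.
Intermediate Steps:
K = 391/4 (K = 9 + (¼)*355 = 9 + 355/4 = 391/4 ≈ 97.750)
h(B) = 6*B
(11*(-11) + h(-2))*381 + K = (11*(-11) + 6*(-2))*381 + 391/4 = (-121 - 12)*381 + 391/4 = -133*381 + 391/4 = -50673 + 391/4 = -202301/4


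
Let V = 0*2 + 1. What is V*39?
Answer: 39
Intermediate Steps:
V = 1 (V = 0 + 1 = 1)
V*39 = 1*39 = 39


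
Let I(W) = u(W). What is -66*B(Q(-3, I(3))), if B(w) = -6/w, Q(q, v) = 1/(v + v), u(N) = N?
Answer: 2376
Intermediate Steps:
I(W) = W
Q(q, v) = 1/(2*v)
-66*B(Q(-3, I(3))) = -(-396)/((½)/3) = -(-396)/((½)*(⅓)) = -(-396)/⅙ = -(-396)*6 = -66*(-36) = 2376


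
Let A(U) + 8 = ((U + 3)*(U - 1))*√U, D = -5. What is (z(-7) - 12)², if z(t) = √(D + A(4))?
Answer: (12 - √29)² ≈ 43.756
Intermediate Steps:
A(U) = -8 + √U*(-1 + U)*(3 + U) (A(U) = -8 + ((U + 3)*(U - 1))*√U = -8 + ((3 + U)*(-1 + U))*√U = -8 + ((-1 + U)*(3 + U))*√U = -8 + √U*(-1 + U)*(3 + U))
z(t) = √29 (z(t) = √(-5 + (-8 + 4^(5/2) - 3*√4 + 2*4^(3/2))) = √(-5 + (-8 + 32 - 3*2 + 2*8)) = √(-5 + (-8 + 32 - 6 + 16)) = √(-5 + 34) = √29)
(z(-7) - 12)² = (√29 - 12)² = (-12 + √29)²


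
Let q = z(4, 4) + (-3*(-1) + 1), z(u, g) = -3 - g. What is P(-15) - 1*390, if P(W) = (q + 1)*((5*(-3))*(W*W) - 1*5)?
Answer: 6370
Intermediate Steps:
q = -3 (q = (-3 - 1*4) + (-3*(-1) + 1) = (-3 - 4) + (3 + 1) = -7 + 4 = -3)
P(W) = 10 + 30*W² (P(W) = (-3 + 1)*((5*(-3))*(W*W) - 1*5) = -2*(-15*W² - 5) = -2*(-5 - 15*W²) = 10 + 30*W²)
P(-15) - 1*390 = (10 + 30*(-15)²) - 1*390 = (10 + 30*225) - 390 = (10 + 6750) - 390 = 6760 - 390 = 6370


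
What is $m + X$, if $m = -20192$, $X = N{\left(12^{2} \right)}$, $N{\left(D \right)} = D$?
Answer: $-20048$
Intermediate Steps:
$X = 144$ ($X = 12^{2} = 144$)
$m + X = -20192 + 144 = -20048$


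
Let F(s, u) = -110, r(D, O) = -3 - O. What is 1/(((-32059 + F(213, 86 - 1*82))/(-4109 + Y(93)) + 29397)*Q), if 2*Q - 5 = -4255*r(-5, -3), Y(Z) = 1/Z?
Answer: 764272/56183218545 ≈ 1.3603e-5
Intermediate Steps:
Q = 5/2 (Q = 5/2 + (-4255*(-3 - 1*(-3)))/2 = 5/2 + (-4255*(-3 + 3))/2 = 5/2 + (-4255*0)/2 = 5/2 + (½)*0 = 5/2 + 0 = 5/2 ≈ 2.5000)
1/(((-32059 + F(213, 86 - 1*82))/(-4109 + Y(93)) + 29397)*Q) = 1/(((-32059 - 110)/(-4109 + 1/93) + 29397)*(5/2)) = (⅖)/(-32169/(-4109 + 1/93) + 29397) = (⅖)/(-32169/(-382136/93) + 29397) = (⅖)/(-32169*(-93/382136) + 29397) = (⅖)/(2991717/382136 + 29397) = (⅖)/(11236643709/382136) = (382136/11236643709)*(⅖) = 764272/56183218545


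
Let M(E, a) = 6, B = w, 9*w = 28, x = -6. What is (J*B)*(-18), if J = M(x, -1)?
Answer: -336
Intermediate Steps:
w = 28/9 (w = (⅑)*28 = 28/9 ≈ 3.1111)
B = 28/9 ≈ 3.1111
J = 6
(J*B)*(-18) = (6*(28/9))*(-18) = (56/3)*(-18) = -336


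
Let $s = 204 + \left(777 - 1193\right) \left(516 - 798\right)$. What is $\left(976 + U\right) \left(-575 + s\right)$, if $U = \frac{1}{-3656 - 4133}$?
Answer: $\frac{888992849283}{7789} \approx 1.1413 \cdot 10^{8}$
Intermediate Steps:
$U = - \frac{1}{7789}$ ($U = \frac{1}{-7789} = - \frac{1}{7789} \approx -0.00012839$)
$s = 117516$ ($s = 204 - -117312 = 204 + 117312 = 117516$)
$\left(976 + U\right) \left(-575 + s\right) = \left(976 - \frac{1}{7789}\right) \left(-575 + 117516\right) = \frac{7602063}{7789} \cdot 116941 = \frac{888992849283}{7789}$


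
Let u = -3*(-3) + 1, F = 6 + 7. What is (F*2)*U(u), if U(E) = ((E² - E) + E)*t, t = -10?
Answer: -26000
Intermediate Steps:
F = 13
u = 10 (u = 9 + 1 = 10)
U(E) = -10*E² (U(E) = ((E² - E) + E)*(-10) = E²*(-10) = -10*E²)
(F*2)*U(u) = (13*2)*(-10*10²) = 26*(-10*100) = 26*(-1000) = -26000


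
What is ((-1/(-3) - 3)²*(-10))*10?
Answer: -6400/9 ≈ -711.11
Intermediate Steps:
((-1/(-3) - 3)²*(-10))*10 = ((-1*(-⅓) - 3)²*(-10))*10 = ((⅓ - 3)²*(-10))*10 = ((-8/3)²*(-10))*10 = ((64/9)*(-10))*10 = -640/9*10 = -6400/9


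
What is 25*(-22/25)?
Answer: -22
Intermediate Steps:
25*(-22/25) = -22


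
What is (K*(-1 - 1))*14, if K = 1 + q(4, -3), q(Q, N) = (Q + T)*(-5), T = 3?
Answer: 952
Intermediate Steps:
q(Q, N) = -15 - 5*Q (q(Q, N) = (Q + 3)*(-5) = (3 + Q)*(-5) = -15 - 5*Q)
K = -34 (K = 1 + (-15 - 5*4) = 1 + (-15 - 20) = 1 - 35 = -34)
(K*(-1 - 1))*14 = -34*(-1 - 1)*14 = -34*(-2)*14 = 68*14 = 952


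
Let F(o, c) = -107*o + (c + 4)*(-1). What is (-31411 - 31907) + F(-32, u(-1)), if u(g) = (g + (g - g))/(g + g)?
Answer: -119797/2 ≈ -59899.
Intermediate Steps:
u(g) = ½ (u(g) = (g + 0)/((2*g)) = g*(1/(2*g)) = ½)
F(o, c) = -4 - c - 107*o (F(o, c) = -107*o + (4 + c)*(-1) = -107*o + (-4 - c) = -4 - c - 107*o)
(-31411 - 31907) + F(-32, u(-1)) = (-31411 - 31907) + (-4 - 1*½ - 107*(-32)) = -63318 + (-4 - ½ + 3424) = -63318 + 6839/2 = -119797/2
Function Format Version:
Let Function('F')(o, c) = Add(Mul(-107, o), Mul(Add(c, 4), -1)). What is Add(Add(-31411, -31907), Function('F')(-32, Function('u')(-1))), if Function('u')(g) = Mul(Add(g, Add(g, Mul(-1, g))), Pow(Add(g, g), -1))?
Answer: Rational(-119797, 2) ≈ -59899.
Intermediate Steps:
Function('u')(g) = Rational(1, 2) (Function('u')(g) = Mul(Add(g, 0), Pow(Mul(2, g), -1)) = Mul(g, Mul(Rational(1, 2), Pow(g, -1))) = Rational(1, 2))
Function('F')(o, c) = Add(-4, Mul(-1, c), Mul(-107, o)) (Function('F')(o, c) = Add(Mul(-107, o), Mul(Add(4, c), -1)) = Add(Mul(-107, o), Add(-4, Mul(-1, c))) = Add(-4, Mul(-1, c), Mul(-107, o)))
Add(Add(-31411, -31907), Function('F')(-32, Function('u')(-1))) = Add(Add(-31411, -31907), Add(-4, Mul(-1, Rational(1, 2)), Mul(-107, -32))) = Add(-63318, Add(-4, Rational(-1, 2), 3424)) = Add(-63318, Rational(6839, 2)) = Rational(-119797, 2)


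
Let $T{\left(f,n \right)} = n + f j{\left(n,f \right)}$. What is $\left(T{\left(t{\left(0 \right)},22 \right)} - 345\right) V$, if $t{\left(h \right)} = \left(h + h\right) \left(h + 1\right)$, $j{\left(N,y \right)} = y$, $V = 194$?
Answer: $-62662$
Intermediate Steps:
$t{\left(h \right)} = 2 h \left(1 + h\right)$
$T{\left(f,n \right)} = n + f^{2}$ ($T{\left(f,n \right)} = n + f f = n + f^{2}$)
$\left(T{\left(t{\left(0 \right)},22 \right)} - 345\right) V = \left(\left(22 + \left(2 \cdot 0 \left(1 + 0\right)\right)^{2}\right) - 345\right) 194 = \left(\left(22 + \left(2 \cdot 0 \cdot 1\right)^{2}\right) - 345\right) 194 = \left(\left(22 + 0^{2}\right) - 345\right) 194 = \left(\left(22 + 0\right) - 345\right) 194 = \left(22 - 345\right) 194 = \left(-323\right) 194 = -62662$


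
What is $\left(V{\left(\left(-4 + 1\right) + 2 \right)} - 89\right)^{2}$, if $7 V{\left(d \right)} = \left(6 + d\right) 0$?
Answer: $7921$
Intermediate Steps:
$V{\left(d \right)} = 0$ ($V{\left(d \right)} = \frac{\left(6 + d\right) 0}{7} = \frac{1}{7} \cdot 0 = 0$)
$\left(V{\left(\left(-4 + 1\right) + 2 \right)} - 89\right)^{2} = \left(0 - 89\right)^{2} = \left(-89\right)^{2} = 7921$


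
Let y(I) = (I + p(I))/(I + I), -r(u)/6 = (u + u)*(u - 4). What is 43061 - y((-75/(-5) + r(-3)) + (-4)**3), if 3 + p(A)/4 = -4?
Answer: 3703199/86 ≈ 43060.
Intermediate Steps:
p(A) = -28 (p(A) = -12 + 4*(-4) = -12 - 16 = -28)
r(u) = -12*u*(-4 + u) (r(u) = -6*(u + u)*(u - 4) = -6*2*u*(-4 + u) = -12*u*(-4 + u))
y(I) = (-28 + I)/(2*I) (y(I) = (I - 28)/(I + I) = (-28 + I)/((2*I)) = (-28 + I)*(1/(2*I)) = (-28 + I)/(2*I))
43061 - y((-75/(-5) + r(-3)) + (-4)**3) = 43061 - (-28 + ((-75/(-5) + 12*(-3)*(4 - 1*(-3))) + (-4)**3))/(2*((-75/(-5) + 12*(-3)*(4 - 1*(-3))) + (-4)**3)) = 43061 - (-28 + ((-75*(-1/5) + 12*(-3)*(4 + 3)) - 64))/(2*((-75*(-1/5) + 12*(-3)*(4 + 3)) - 64)) = 43061 - (-28 + ((15 + 12*(-3)*7) - 64))/(2*((15 + 12*(-3)*7) - 64)) = 43061 - (-28 + ((15 - 252) - 64))/(2*((15 - 252) - 64)) = 43061 - (-28 + (-237 - 64))/(2*(-237 - 64)) = 43061 - (-28 - 301)/(2*(-301)) = 43061 - (-1)*(-329)/(2*301) = 43061 - 1*47/86 = 43061 - 47/86 = 3703199/86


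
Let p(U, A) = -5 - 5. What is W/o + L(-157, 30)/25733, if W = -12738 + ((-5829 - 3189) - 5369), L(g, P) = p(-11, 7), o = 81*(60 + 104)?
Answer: -698140465/341837172 ≈ -2.0423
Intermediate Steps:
p(U, A) = -10
o = 13284 (o = 81*164 = 13284)
L(g, P) = -10
W = -27125 (W = -12738 + (-9018 - 5369) = -12738 - 14387 = -27125)
W/o + L(-157, 30)/25733 = -27125/13284 - 10/25733 = -698140465/341837172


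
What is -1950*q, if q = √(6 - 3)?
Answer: -1950*√3 ≈ -3377.5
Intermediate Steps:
q = √3 ≈ 1.7320
-1950*q = -1950*√3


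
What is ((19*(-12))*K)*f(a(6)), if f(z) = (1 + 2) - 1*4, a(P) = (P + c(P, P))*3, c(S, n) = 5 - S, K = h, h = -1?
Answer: -228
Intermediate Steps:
K = -1
a(P) = 15 (a(P) = (P + (5 - P))*3 = 5*3 = 15)
f(z) = -1 (f(z) = 3 - 4 = -1)
((19*(-12))*K)*f(a(6)) = ((19*(-12))*(-1))*(-1) = -228*(-1)*(-1) = 228*(-1) = -228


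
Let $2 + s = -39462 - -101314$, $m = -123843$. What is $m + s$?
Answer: $-61993$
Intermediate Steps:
$s = 61850$ ($s = -2 - -61852 = -2 + \left(-39462 + 101314\right) = -2 + 61852 = 61850$)
$m + s = -123843 + 61850 = -61993$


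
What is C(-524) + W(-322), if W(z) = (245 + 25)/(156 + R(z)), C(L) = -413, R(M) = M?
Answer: -34414/83 ≈ -414.63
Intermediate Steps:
W(z) = 270/(156 + z) (W(z) = (245 + 25)/(156 + z) = 270/(156 + z))
C(-524) + W(-322) = -413 + 270/(156 - 322) = -413 + 270/(-166) = -413 + 270*(-1/166) = -413 - 135/83 = -34414/83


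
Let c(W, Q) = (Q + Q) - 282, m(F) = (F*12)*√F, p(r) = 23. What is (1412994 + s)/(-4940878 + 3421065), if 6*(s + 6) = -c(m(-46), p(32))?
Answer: -4239082/4559439 ≈ -0.92974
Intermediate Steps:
m(F) = 12*F^(3/2) (m(F) = (12*F)*√F = 12*F^(3/2))
c(W, Q) = -282 + 2*Q (c(W, Q) = 2*Q - 282 = -282 + 2*Q)
s = 100/3 (s = -6 + (-(-282 + 2*23))/6 = -6 + (-(-282 + 46))/6 = -6 + (-1*(-236))/6 = -6 + (⅙)*236 = -6 + 118/3 = 100/3 ≈ 33.333)
(1412994 + s)/(-4940878 + 3421065) = (1412994 + 100/3)/(-4940878 + 3421065) = (4239082/3)/(-1519813) = (4239082/3)*(-1/1519813) = -4239082/4559439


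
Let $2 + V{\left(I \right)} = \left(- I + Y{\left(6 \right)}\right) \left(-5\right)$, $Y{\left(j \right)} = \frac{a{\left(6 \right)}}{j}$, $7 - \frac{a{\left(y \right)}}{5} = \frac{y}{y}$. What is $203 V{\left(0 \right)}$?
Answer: $-5481$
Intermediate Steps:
$a{\left(y \right)} = 30$ ($a{\left(y \right)} = 35 - 5 \frac{y}{y} = 35 - 5 = 30$)
$Y{\left(j \right)} = \frac{30}{j}$
$V{\left(I \right)} = -27 + 5 I$ ($V{\left(I \right)} = -2 + \left(- I + \frac{30}{6}\right) \left(-5\right) = -2 + \left(- I + 30 \cdot \frac{1}{6}\right) \left(-5\right) = -2 + \left(- I + 5\right) \left(-5\right) = -2 + \left(5 - I\right) \left(-5\right) = -2 + \left(-25 + 5 I\right) = -27 + 5 I$)
$203 V{\left(0 \right)} = 203 \left(-27 + 5 \cdot 0\right) = 203 \left(-27 + 0\right) = 203 \left(-27\right) = -5481$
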